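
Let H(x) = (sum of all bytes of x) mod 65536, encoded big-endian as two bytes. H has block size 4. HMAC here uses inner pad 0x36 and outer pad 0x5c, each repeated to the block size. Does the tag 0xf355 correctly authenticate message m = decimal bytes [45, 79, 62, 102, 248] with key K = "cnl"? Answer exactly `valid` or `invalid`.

invalid

Key "cnl" = 63 6e 6c is 3 bytes ≤ B = 4; zero-pad to 4 bytes: K' = 63 6e 6c 00.
K' ⊕ ipad = 55 58 5a 36; K' ⊕ opad = 3f 32 30 5c.
Inner hash: sum = 85+88+90+54+45+79+62+102+248 = 853 → 03 55.
Outer hash (recomputed tag): sum = 63+50+48+92+3+85 = 341 → 01 55.
Recomputed tag = 0155; claimed = f355 → mismatch.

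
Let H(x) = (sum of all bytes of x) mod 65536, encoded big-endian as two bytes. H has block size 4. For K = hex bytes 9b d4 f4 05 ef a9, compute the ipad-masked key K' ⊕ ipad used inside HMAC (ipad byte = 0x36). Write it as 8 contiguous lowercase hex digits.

Key hex bytes 9b d4 f4 05 ef a9 is 6 bytes > B = 4, so hash it first: H(key) = 04 00, then zero-pad to 4 bytes: K' = 04 00 00 00.
XOR each byte with 0x36: 04⊕36=32, 00⊕36=36, 00⊕36=36, 00⊕36=36.

32363636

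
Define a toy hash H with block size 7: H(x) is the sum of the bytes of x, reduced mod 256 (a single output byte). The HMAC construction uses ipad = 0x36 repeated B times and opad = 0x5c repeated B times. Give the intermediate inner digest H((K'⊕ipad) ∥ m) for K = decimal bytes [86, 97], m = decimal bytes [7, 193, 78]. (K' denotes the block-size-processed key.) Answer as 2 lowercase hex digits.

db

Key decimal bytes [86, 97] = 56 61 is 2 bytes ≤ B = 7; zero-pad to 7 bytes: K' = 56 61 00 00 00 00 00.
K' ⊕ ipad = 60 57 36 36 36 36 36.
Inner input = 60 57 36 36 36 36 36 ∥ 07 c1 4e.
Inner hash: sum = 96+87+54+54+54+54+54+7+193+78 = 731; mod 256 = 219 → db.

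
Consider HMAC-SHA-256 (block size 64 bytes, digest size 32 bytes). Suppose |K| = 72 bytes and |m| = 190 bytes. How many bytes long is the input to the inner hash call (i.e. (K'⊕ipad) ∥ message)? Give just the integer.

254

Key is 72 > 64 bytes, so it is hashed to 32 bytes then zero-padded to 64: |K'| = 64.
Inner input = (K'⊕ipad) ∥ m → 64 + 190 = 254 bytes.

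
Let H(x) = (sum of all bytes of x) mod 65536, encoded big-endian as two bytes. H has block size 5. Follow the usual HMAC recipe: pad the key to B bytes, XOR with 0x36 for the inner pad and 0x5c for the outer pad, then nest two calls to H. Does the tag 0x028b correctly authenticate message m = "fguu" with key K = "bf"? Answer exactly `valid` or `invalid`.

valid

Key "bf" = 62 66 is 2 bytes ≤ B = 5; zero-pad to 5 bytes: K' = 62 66 00 00 00.
K' ⊕ ipad = 54 50 36 36 36; K' ⊕ opad = 3e 3a 5c 5c 5c.
Inner hash: sum = 84+80+54+54+54+102+103+117+117 = 765 → 02 fd.
Outer hash (recomputed tag): sum = 62+58+92+92+92+2+253 = 651 → 02 8b.
Recomputed tag = 028b; claimed = 028b → match.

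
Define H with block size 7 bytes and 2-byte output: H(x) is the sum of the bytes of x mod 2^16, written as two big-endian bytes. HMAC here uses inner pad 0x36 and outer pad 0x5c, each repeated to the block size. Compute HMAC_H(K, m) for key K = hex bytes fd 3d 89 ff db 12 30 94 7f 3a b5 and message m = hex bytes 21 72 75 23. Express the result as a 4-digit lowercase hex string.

0328

Key hex bytes fd 3d 89 ff db 12 30 94 7f 3a b5 is 11 bytes > B = 7, so hash it first: H(key) = 05 e1, then zero-pad to 7 bytes: K' = 05 e1 00 00 00 00 00.
K' ⊕ ipad = 33 d7 36 36 36 36 36.  K' ⊕ opad = 59 bd 5c 5c 5c 5c 5c.
Inner input = (K'⊕ipad) ∥ m = 33 d7 36 36 36 36 36 ∥ 21 72 75 23.
Inner hash: sum = 51+215+54+54+54+54+54+33+114+117+35 = 835 → 03 43.
Outer input = (K'⊕opad) ∥ inner = 59 bd 5c 5c 5c 5c 5c ∥ 03 43.
Outer hash (tag): sum = 89+189+92+92+92+92+92+3+67 = 808 → 03 28.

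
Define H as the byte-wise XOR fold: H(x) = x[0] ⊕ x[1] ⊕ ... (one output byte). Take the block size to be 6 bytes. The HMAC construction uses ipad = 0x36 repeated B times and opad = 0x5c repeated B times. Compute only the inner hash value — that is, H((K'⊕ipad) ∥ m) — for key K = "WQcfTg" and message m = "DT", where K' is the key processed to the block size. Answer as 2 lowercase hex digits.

Key "WQcfTg" = 57 51 63 66 54 67 is exactly B = 6 bytes: K' = 57 51 63 66 54 67.
K' ⊕ ipad = 61 67 55 50 62 51.
Inner input = 61 67 55 50 62 51 ∥ 44 54.
Inner hash: XOR 61⊕67⊕55⊕50⊕62⊕51⊕44⊕54 = 20.

20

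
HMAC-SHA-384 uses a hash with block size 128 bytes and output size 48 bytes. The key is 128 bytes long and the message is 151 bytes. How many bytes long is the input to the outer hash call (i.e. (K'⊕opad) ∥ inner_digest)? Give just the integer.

176

Key is 128 ≤ 128 bytes, zero-padded: |K'| = 128.
Outer input = (K'⊕opad) ∥ H(inner) → 128 + 48 = 176 bytes.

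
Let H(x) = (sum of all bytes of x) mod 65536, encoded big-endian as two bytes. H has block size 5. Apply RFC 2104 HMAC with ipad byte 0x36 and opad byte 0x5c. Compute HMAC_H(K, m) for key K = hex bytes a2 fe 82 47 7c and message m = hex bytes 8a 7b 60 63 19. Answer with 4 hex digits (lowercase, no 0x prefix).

0369

Key hex bytes a2 fe 82 47 7c is exactly B = 5 bytes: K' = a2 fe 82 47 7c.
K' ⊕ ipad = 94 c8 b4 71 4a.  K' ⊕ opad = fe a2 de 1b 20.
Inner input = (K'⊕ipad) ∥ m = 94 c8 b4 71 4a ∥ 8a 7b 60 63 19.
Inner hash: sum = 148+200+180+113+74+138+123+96+99+25 = 1196 → 04 ac.
Outer input = (K'⊕opad) ∥ inner = fe a2 de 1b 20 ∥ 04 ac.
Outer hash (tag): sum = 254+162+222+27+32+4+172 = 873 → 03 69.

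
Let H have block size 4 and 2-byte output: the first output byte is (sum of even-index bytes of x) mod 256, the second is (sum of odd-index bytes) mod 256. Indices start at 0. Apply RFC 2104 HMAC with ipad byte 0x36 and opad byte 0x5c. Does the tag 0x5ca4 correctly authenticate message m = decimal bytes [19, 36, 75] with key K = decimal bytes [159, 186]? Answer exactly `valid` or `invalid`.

invalid

Key decimal bytes [159, 186] = 9f ba is 2 bytes ≤ B = 4; zero-pad to 4 bytes: K' = 9f ba 00 00.
K' ⊕ ipad = a9 8c 36 36; K' ⊕ opad = c3 e6 5c 5c.
Inner hash: even-index sum = 317 mod 256 = 61; odd-index sum = 230 mod 256 = 230 → 3d e6.
Outer hash (recomputed tag): even-index sum = 348 mod 256 = 92; odd-index sum = 552 mod 256 = 40 → 5c 28.
Recomputed tag = 5c28; claimed = 5ca4 → mismatch.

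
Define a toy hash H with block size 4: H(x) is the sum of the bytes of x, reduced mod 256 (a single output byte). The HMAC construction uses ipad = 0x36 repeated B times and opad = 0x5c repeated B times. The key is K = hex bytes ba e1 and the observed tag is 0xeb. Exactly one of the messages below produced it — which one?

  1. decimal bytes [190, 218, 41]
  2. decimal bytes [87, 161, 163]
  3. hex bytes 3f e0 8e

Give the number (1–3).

1

Key hex bytes ba e1 is 2 bytes ≤ B = 4; zero-pad to 4 bytes: K' = ba e1 00 00.
K' ⊕ ipad = 8c d7 36 36; K' ⊕ opad = e6 bd 5c 5c.
m1: inner = H(8c d7 36 36 be da 29) = 90; tag = H(e6 bd 5c 5c 90) = eb ← matches
m2: inner = H(8c d7 36 36 57 a1 a3) = 6a; tag = H(e6 bd 5c 5c 6a) = c5
m3: inner = H(8c d7 36 36 3f e0 8e) = 7c; tag = H(e6 bd 5c 5c 7c) = d7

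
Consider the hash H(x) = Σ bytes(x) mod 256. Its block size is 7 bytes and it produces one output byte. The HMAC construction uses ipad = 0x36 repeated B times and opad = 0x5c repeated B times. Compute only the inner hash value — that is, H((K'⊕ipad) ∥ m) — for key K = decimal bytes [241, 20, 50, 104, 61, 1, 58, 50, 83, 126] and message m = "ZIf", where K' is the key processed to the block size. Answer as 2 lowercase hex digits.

Key decimal bytes [241, 20, 50, 104, 61, 1, 58, 50, 83, 126] = f1 14 32 68 3d 01 3a 32 53 7e is 10 bytes > B = 7, so hash it first: H(key) = 1a, then zero-pad to 7 bytes: K' = 1a 00 00 00 00 00 00.
K' ⊕ ipad = 2c 36 36 36 36 36 36.
Inner input = 2c 36 36 36 36 36 36 ∥ 5a 49 66.
Inner hash: sum = 44+54+54+54+54+54+54+90+73+102 = 633; mod 256 = 121 → 79.

79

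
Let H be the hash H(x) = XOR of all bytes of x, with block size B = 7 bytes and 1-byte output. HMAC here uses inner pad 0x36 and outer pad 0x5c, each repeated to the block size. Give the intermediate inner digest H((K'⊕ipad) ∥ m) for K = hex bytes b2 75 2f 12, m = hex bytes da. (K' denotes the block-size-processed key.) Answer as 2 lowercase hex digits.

Key hex bytes b2 75 2f 12 is 4 bytes ≤ B = 7; zero-pad to 7 bytes: K' = b2 75 2f 12 00 00 00.
K' ⊕ ipad = 84 43 19 24 36 36 36.
Inner input = 84 43 19 24 36 36 36 ∥ da.
Inner hash: XOR 84⊕43⊕19⊕24⊕36⊕36⊕36⊕da = 16.

16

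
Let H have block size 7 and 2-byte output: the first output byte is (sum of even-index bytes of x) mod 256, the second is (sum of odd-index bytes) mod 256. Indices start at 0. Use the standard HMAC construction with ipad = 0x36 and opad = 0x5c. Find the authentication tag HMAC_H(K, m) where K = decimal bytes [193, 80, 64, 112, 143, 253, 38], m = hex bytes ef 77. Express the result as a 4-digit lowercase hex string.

Key decimal bytes [193, 80, 64, 112, 143, 253, 38] = c1 50 40 70 8f fd 26 is exactly B = 7 bytes: K' = c1 50 40 70 8f fd 26.
K' ⊕ ipad = f7 66 76 46 b9 cb 10.  K' ⊕ opad = 9d 0c 1c 2c d3 a1 7a.
Inner input = (K'⊕ipad) ∥ m = f7 66 76 46 b9 cb 10 ∥ ef 77.
Inner hash: even-index sum = 685 mod 256 = 173; odd-index sum = 614 mod 256 = 102 → ad 66.
Outer input = (K'⊕opad) ∥ inner = 9d 0c 1c 2c d3 a1 7a ∥ ad 66.
Outer hash (tag): even-index sum = 620 mod 256 = 108; odd-index sum = 390 mod 256 = 134 → 6c 86.

6c86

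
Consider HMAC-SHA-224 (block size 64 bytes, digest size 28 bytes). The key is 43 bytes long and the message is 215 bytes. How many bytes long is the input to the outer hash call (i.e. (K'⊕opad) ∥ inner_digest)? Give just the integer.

Key is 43 ≤ 64 bytes, zero-padded: |K'| = 64.
Outer input = (K'⊕opad) ∥ H(inner) → 64 + 28 = 92 bytes.

92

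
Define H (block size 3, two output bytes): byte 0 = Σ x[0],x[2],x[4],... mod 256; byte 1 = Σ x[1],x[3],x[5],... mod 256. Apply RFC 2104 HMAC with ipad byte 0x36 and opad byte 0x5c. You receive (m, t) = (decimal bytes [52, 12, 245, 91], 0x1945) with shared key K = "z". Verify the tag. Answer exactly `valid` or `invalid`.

Key "z" = 7a is 1 byte ≤ B = 3; zero-pad to 3 bytes: K' = 7a 00 00.
K' ⊕ ipad = 4c 36 36; K' ⊕ opad = 26 5c 5c.
Inner hash: even-index sum = 233 mod 256 = 233; odd-index sum = 351 mod 256 = 95 → e9 5f.
Outer hash (recomputed tag): even-index sum = 225 mod 256 = 225; odd-index sum = 325 mod 256 = 69 → e1 45.
Recomputed tag = e145; claimed = 1945 → mismatch.

invalid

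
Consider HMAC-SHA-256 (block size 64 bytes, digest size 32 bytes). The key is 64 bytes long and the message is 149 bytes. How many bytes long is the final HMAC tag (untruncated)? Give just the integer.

32

The tag is one SHA-256 digest: 32 bytes.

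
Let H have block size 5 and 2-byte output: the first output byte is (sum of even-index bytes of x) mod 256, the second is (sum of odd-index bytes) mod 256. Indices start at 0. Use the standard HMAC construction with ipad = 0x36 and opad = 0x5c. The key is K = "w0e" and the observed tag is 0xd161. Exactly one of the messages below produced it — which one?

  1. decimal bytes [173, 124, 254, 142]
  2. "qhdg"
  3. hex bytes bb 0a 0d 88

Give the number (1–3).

2

Key "w0e" = 77 30 65 is 3 bytes ≤ B = 5; zero-pad to 5 bytes: K' = 77 30 65 00 00.
K' ⊕ ipad = 41 06 53 36 36; K' ⊕ opad = 2b 6c 39 5c 5c.
m1: inner = H(41 06 53 36 36 ad 7c fe 8e) = d4 e7; tag = H(2b 6c 39 5c 5c d4 e7) = a79c
m2: inner = H(41 06 53 36 36 71 68 64 67) = 99 11; tag = H(2b 6c 39 5c 5c 99 11) = d161 ← matches
m3: inner = H(41 06 53 36 36 bb 0a 0d 88) = 5c 04; tag = H(2b 6c 39 5c 5c 5c 04) = c424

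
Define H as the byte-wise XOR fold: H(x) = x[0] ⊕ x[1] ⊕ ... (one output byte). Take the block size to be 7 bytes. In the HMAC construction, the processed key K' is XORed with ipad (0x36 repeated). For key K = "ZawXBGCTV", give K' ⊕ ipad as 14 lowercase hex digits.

Key "ZawXBGCTV" = 5a 61 77 58 42 47 43 54 56 is 9 bytes > B = 7, so hash it first: H(key) = 50, then zero-pad to 7 bytes: K' = 50 00 00 00 00 00 00.
XOR each byte with 0x36: 50⊕36=66, 00⊕36=36, 00⊕36=36, 00⊕36=36, 00⊕36=36, 00⊕36=36, 00⊕36=36.

66363636363636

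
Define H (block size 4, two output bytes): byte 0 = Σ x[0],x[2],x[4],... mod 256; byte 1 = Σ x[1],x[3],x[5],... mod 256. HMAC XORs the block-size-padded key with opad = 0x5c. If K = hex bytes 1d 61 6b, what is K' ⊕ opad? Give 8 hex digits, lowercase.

413d375c

Key hex bytes 1d 61 6b is 3 bytes ≤ B = 4; zero-pad to 4 bytes: K' = 1d 61 6b 00.
XOR each byte with 0x5c: 1d⊕5c=41, 61⊕5c=3d, 6b⊕5c=37, 00⊕5c=5c.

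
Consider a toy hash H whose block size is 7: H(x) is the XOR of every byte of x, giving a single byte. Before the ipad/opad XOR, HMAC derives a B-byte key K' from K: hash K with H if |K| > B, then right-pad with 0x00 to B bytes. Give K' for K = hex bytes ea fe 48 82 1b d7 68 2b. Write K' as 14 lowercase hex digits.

51000000000000

|K| = 8 > B = 7, so first hash the key.
H(K): XOR ea⊕fe⊕48⊕82⊕1b⊕d7⊕68⊕2b = 51.
Zero-pad H(K) = 51 to 7 bytes: K' = 51 00 00 00 00 00 00.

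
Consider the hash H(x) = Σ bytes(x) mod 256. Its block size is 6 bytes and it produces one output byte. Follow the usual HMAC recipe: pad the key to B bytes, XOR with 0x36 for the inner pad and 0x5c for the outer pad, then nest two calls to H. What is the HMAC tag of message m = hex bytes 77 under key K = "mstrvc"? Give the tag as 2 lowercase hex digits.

Key "mstrvc" = 6d 73 74 72 76 63 is exactly B = 6 bytes: K' = 6d 73 74 72 76 63.
K' ⊕ ipad = 5b 45 42 44 40 55.  K' ⊕ opad = 31 2f 28 2e 2a 3f.
Inner input = (K'⊕ipad) ∥ m = 5b 45 42 44 40 55 ∥ 77.
Inner hash: sum = 91+69+66+68+64+85+119 = 562; mod 256 = 50 → 32.
Outer input = (K'⊕opad) ∥ inner = 31 2f 28 2e 2a 3f ∥ 32.
Outer hash (tag): sum = 49+47+40+46+42+63+50 = 337; mod 256 = 81 → 51.

51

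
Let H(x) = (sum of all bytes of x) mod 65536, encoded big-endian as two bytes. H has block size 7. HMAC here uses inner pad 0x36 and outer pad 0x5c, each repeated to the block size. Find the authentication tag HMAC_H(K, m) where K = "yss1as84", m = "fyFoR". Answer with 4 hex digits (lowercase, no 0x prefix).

02c8

Key "yss1as84" = 79 73 73 31 61 73 38 34 is 8 bytes > B = 7, so hash it first: H(key) = 02 d0, then zero-pad to 7 bytes: K' = 02 d0 00 00 00 00 00.
K' ⊕ ipad = 34 e6 36 36 36 36 36.  K' ⊕ opad = 5e 8c 5c 5c 5c 5c 5c.
Inner input = (K'⊕ipad) ∥ m = 34 e6 36 36 36 36 36 ∥ 66 79 46 6f 52.
Inner hash: sum = 52+230+54+54+54+54+54+102+121+70+111+82 = 1038 → 04 0e.
Outer input = (K'⊕opad) ∥ inner = 5e 8c 5c 5c 5c 5c 5c ∥ 04 0e.
Outer hash (tag): sum = 94+140+92+92+92+92+92+4+14 = 712 → 02 c8.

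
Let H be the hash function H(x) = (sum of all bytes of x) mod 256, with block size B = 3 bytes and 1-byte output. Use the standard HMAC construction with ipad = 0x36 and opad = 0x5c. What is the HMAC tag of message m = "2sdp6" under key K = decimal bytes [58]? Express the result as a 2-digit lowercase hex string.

Key decimal bytes [58] = 3a is 1 byte ≤ B = 3; zero-pad to 3 bytes: K' = 3a 00 00.
K' ⊕ ipad = 0c 36 36.  K' ⊕ opad = 66 5c 5c.
Inner input = (K'⊕ipad) ∥ m = 0c 36 36 ∥ 32 73 64 70 36.
Inner hash: sum = 12+54+54+50+115+100+112+54 = 551; mod 256 = 39 → 27.
Outer input = (K'⊕opad) ∥ inner = 66 5c 5c ∥ 27.
Outer hash (tag): sum = 102+92+92+39 = 325; mod 256 = 69 → 45.

45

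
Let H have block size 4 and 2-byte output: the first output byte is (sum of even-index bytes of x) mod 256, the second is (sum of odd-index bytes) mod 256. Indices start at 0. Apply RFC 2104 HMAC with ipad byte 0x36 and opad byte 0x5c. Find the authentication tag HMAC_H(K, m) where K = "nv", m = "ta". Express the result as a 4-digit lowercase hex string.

Key "nv" = 6e 76 is 2 bytes ≤ B = 4; zero-pad to 4 bytes: K' = 6e 76 00 00.
K' ⊕ ipad = 58 40 36 36.  K' ⊕ opad = 32 2a 5c 5c.
Inner input = (K'⊕ipad) ∥ m = 58 40 36 36 ∥ 74 61.
Inner hash: even-index sum = 258 mod 256 = 2; odd-index sum = 215 mod 256 = 215 → 02 d7.
Outer input = (K'⊕opad) ∥ inner = 32 2a 5c 5c ∥ 02 d7.
Outer hash (tag): even-index sum = 144 mod 256 = 144; odd-index sum = 349 mod 256 = 93 → 90 5d.

905d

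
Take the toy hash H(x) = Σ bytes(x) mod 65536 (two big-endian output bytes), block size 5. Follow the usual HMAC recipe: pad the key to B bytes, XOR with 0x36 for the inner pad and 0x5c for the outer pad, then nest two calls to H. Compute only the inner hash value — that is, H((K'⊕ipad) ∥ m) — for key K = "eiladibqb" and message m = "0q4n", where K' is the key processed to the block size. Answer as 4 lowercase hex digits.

Key "eiladibqb" = 65 69 6c 61 64 69 62 71 62 is 9 bytes > B = 5, so hash it first: H(key) = 03 9d, then zero-pad to 5 bytes: K' = 03 9d 00 00 00.
K' ⊕ ipad = 35 ab 36 36 36.
Inner input = 35 ab 36 36 36 ∥ 30 71 34 6e.
Inner hash: sum = 53+171+54+54+54+48+113+52+110 = 709 → 02 c5.

02c5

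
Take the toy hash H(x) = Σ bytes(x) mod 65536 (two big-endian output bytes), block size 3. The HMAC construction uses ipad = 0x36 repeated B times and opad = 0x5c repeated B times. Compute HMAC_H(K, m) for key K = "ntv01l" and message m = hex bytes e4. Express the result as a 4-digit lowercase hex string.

0195

Key "ntv01l" = 6e 74 76 30 31 6c is 6 bytes > B = 3, so hash it first: H(key) = 02 25, then zero-pad to 3 bytes: K' = 02 25 00.
K' ⊕ ipad = 34 13 36.  K' ⊕ opad = 5e 79 5c.
Inner input = (K'⊕ipad) ∥ m = 34 13 36 ∥ e4.
Inner hash: sum = 52+19+54+228 = 353 → 01 61.
Outer input = (K'⊕opad) ∥ inner = 5e 79 5c ∥ 01 61.
Outer hash (tag): sum = 94+121+92+1+97 = 405 → 01 95.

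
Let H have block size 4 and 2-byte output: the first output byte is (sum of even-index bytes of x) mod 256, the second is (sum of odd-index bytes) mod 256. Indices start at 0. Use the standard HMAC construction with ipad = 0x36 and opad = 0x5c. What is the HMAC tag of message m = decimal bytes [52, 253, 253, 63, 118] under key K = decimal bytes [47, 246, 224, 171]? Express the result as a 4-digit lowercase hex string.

c53a

Key decimal bytes [47, 246, 224, 171] = 2f f6 e0 ab is exactly B = 4 bytes: K' = 2f f6 e0 ab.
K' ⊕ ipad = 19 c0 d6 9d.  K' ⊕ opad = 73 aa bc f7.
Inner input = (K'⊕ipad) ∥ m = 19 c0 d6 9d ∥ 34 fd fd 3f 76.
Inner hash: even-index sum = 662 mod 256 = 150; odd-index sum = 665 mod 256 = 153 → 96 99.
Outer input = (K'⊕opad) ∥ inner = 73 aa bc f7 ∥ 96 99.
Outer hash (tag): even-index sum = 453 mod 256 = 197; odd-index sum = 570 mod 256 = 58 → c5 3a.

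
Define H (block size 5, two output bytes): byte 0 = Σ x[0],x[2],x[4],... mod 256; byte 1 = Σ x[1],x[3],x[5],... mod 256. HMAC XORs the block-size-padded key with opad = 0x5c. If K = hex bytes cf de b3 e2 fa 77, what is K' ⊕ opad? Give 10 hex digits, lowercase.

Key hex bytes cf de b3 e2 fa 77 is 6 bytes > B = 5, so hash it first: H(key) = 7c 37, then zero-pad to 5 bytes: K' = 7c 37 00 00 00.
XOR each byte with 0x5c: 7c⊕5c=20, 37⊕5c=6b, 00⊕5c=5c, 00⊕5c=5c, 00⊕5c=5c.

206b5c5c5c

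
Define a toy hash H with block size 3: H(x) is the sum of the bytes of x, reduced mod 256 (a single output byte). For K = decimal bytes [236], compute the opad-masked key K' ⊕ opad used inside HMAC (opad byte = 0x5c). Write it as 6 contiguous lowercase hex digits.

Key decimal bytes [236] = ec is 1 byte ≤ B = 3; zero-pad to 3 bytes: K' = ec 00 00.
XOR each byte with 0x5c: ec⊕5c=b0, 00⊕5c=5c, 00⊕5c=5c.

b05c5c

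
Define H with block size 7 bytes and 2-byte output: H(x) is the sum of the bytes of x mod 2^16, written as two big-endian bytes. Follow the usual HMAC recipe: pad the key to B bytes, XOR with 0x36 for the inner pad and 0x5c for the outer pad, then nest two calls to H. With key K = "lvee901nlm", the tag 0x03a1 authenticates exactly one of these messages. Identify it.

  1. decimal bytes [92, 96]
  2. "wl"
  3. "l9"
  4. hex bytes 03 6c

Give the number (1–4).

3

Key "lvee901nlm" = 6c 76 65 65 39 30 31 6e 6c 6d is 10 bytes > B = 7, so hash it first: H(key) = 03 8d, then zero-pad to 7 bytes: K' = 03 8d 00 00 00 00 00.
K' ⊕ ipad = 35 bb 36 36 36 36 36; K' ⊕ opad = 5f d1 5c 5c 5c 5c 5c.
m1: inner = H(35 bb 36 36 36 36 36 5c 60) = 02 ba; tag = H(5f d1 5c 5c 5c 5c 5c 02 ba) = 03b8
m2: inner = H(35 bb 36 36 36 36 36 77 6c) = 02 e1; tag = H(5f d1 5c 5c 5c 5c 5c 02 e1) = 03df
m3: inner = H(35 bb 36 36 36 36 36 6c 39) = 02 a3; tag = H(5f d1 5c 5c 5c 5c 5c 02 a3) = 03a1 ← matches
m4: inner = H(35 bb 36 36 36 36 36 03 6c) = 02 6d; tag = H(5f d1 5c 5c 5c 5c 5c 02 6d) = 036b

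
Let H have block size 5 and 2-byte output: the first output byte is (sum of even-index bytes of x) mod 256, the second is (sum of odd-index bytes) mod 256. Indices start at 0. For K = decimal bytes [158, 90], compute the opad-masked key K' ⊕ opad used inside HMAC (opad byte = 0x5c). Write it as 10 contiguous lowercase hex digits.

c2065c5c5c

Key decimal bytes [158, 90] = 9e 5a is 2 bytes ≤ B = 5; zero-pad to 5 bytes: K' = 9e 5a 00 00 00.
XOR each byte with 0x5c: 9e⊕5c=c2, 5a⊕5c=06, 00⊕5c=5c, 00⊕5c=5c, 00⊕5c=5c.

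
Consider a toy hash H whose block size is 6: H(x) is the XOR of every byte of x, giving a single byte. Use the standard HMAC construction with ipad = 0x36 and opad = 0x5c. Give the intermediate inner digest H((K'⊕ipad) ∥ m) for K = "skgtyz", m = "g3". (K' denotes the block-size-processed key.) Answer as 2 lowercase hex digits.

5c

Key "skgtyz" = 73 6b 67 74 79 7a is exactly B = 6 bytes: K' = 73 6b 67 74 79 7a.
K' ⊕ ipad = 45 5d 51 42 4f 4c.
Inner input = 45 5d 51 42 4f 4c ∥ 67 33.
Inner hash: XOR 45⊕5d⊕51⊕42⊕4f⊕4c⊕67⊕33 = 5c.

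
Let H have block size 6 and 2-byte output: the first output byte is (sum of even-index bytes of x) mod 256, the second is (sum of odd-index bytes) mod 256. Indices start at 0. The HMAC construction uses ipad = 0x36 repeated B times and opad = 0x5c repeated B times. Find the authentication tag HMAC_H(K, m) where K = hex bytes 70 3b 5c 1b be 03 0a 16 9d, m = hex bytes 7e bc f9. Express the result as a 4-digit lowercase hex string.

Key hex bytes 70 3b 5c 1b be 03 0a 16 9d is 9 bytes > B = 6, so hash it first: H(key) = 31 6f, then zero-pad to 6 bytes: K' = 31 6f 00 00 00 00.
K' ⊕ ipad = 07 59 36 36 36 36.  K' ⊕ opad = 6d 33 5c 5c 5c 5c.
Inner input = (K'⊕ipad) ∥ m = 07 59 36 36 36 36 ∥ 7e bc f9.
Inner hash: even-index sum = 490 mod 256 = 234; odd-index sum = 385 mod 256 = 129 → ea 81.
Outer input = (K'⊕opad) ∥ inner = 6d 33 5c 5c 5c 5c ∥ ea 81.
Outer hash (tag): even-index sum = 527 mod 256 = 15; odd-index sum = 364 mod 256 = 108 → 0f 6c.

0f6c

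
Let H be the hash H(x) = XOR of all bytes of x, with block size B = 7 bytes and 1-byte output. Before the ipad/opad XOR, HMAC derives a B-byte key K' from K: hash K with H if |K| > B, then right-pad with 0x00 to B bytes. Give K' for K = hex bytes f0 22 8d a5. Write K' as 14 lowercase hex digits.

Key hex bytes f0 22 8d a5 is 4 bytes ≤ B = 7; zero-pad to 7 bytes: K' = f0 22 8d a5 00 00 00.

f0228da5000000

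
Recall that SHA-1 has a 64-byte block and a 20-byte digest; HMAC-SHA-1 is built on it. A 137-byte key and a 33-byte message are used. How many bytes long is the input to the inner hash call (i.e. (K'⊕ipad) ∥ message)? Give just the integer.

97

Key is 137 > 64 bytes, so it is hashed to 20 bytes then zero-padded to 64: |K'| = 64.
Inner input = (K'⊕ipad) ∥ m → 64 + 33 = 97 bytes.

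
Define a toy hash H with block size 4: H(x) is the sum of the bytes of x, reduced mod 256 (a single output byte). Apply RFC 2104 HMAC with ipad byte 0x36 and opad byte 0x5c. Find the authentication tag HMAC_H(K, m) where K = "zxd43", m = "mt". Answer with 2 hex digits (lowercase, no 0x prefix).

Key "zxd43" = 7a 78 64 34 33 is 5 bytes > B = 4, so hash it first: H(key) = bd, then zero-pad to 4 bytes: K' = bd 00 00 00.
K' ⊕ ipad = 8b 36 36 36.  K' ⊕ opad = e1 5c 5c 5c.
Inner input = (K'⊕ipad) ∥ m = 8b 36 36 36 ∥ 6d 74.
Inner hash: sum = 139+54+54+54+109+116 = 526; mod 256 = 14 → 0e.
Outer input = (K'⊕opad) ∥ inner = e1 5c 5c 5c ∥ 0e.
Outer hash (tag): sum = 225+92+92+92+14 = 515; mod 256 = 3 → 03.

03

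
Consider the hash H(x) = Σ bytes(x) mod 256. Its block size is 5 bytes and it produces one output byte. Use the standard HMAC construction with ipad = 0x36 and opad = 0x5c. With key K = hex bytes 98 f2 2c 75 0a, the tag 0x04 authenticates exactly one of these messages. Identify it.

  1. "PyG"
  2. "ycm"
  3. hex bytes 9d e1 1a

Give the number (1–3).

3

Key hex bytes 98 f2 2c 75 0a is exactly B = 5 bytes: K' = 98 f2 2c 75 0a.
K' ⊕ ipad = ae c4 1a 43 3c; K' ⊕ opad = c4 ae 70 29 56.
m1: inner = H(ae c4 1a 43 3c 50 79 47) = 1b; tag = H(c4 ae 70 29 56 1b) = 7c
m2: inner = H(ae c4 1a 43 3c 79 63 6d) = 54; tag = H(c4 ae 70 29 56 54) = b5
m3: inner = H(ae c4 1a 43 3c 9d e1 1a) = a3; tag = H(c4 ae 70 29 56 a3) = 04 ← matches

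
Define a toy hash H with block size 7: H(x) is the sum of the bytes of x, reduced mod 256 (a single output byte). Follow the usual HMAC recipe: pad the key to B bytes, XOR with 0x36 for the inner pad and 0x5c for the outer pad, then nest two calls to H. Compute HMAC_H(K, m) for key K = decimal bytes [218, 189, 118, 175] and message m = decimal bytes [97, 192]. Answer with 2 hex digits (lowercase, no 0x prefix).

Key decimal bytes [218, 189, 118, 175] = da bd 76 af is 4 bytes ≤ B = 7; zero-pad to 7 bytes: K' = da bd 76 af 00 00 00.
K' ⊕ ipad = ec 8b 40 99 36 36 36.  K' ⊕ opad = 86 e1 2a f3 5c 5c 5c.
Inner input = (K'⊕ipad) ∥ m = ec 8b 40 99 36 36 36 ∥ 61 c0.
Inner hash: sum = 236+139+64+153+54+54+54+97+192 = 1043; mod 256 = 19 → 13.
Outer input = (K'⊕opad) ∥ inner = 86 e1 2a f3 5c 5c 5c ∥ 13.
Outer hash (tag): sum = 134+225+42+243+92+92+92+19 = 939; mod 256 = 171 → ab.

ab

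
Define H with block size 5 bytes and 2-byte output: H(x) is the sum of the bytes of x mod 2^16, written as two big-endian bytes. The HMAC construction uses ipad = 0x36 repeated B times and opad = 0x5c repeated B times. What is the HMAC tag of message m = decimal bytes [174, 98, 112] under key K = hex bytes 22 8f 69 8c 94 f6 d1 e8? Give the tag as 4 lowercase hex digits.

0257

Key hex bytes 22 8f 69 8c 94 f6 d1 e8 is 8 bytes > B = 5, so hash it first: H(key) = 04 e9, then zero-pad to 5 bytes: K' = 04 e9 00 00 00.
K' ⊕ ipad = 32 df 36 36 36.  K' ⊕ opad = 58 b5 5c 5c 5c.
Inner input = (K'⊕ipad) ∥ m = 32 df 36 36 36 ∥ ae 62 70.
Inner hash: sum = 50+223+54+54+54+174+98+112 = 819 → 03 33.
Outer input = (K'⊕opad) ∥ inner = 58 b5 5c 5c 5c ∥ 03 33.
Outer hash (tag): sum = 88+181+92+92+92+3+51 = 599 → 02 57.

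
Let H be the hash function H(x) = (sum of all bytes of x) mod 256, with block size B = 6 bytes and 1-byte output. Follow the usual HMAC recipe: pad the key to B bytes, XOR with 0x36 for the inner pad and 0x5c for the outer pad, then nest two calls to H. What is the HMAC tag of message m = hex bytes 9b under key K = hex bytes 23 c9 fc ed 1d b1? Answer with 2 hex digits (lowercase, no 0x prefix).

Key hex bytes 23 c9 fc ed 1d b1 is exactly B = 6 bytes: K' = 23 c9 fc ed 1d b1.
K' ⊕ ipad = 15 ff ca db 2b 87.  K' ⊕ opad = 7f 95 a0 b1 41 ed.
Inner input = (K'⊕ipad) ∥ m = 15 ff ca db 2b 87 ∥ 9b.
Inner hash: sum = 21+255+202+219+43+135+155 = 1030; mod 256 = 6 → 06.
Outer input = (K'⊕opad) ∥ inner = 7f 95 a0 b1 41 ed ∥ 06.
Outer hash (tag): sum = 127+149+160+177+65+237+6 = 921; mod 256 = 153 → 99.

99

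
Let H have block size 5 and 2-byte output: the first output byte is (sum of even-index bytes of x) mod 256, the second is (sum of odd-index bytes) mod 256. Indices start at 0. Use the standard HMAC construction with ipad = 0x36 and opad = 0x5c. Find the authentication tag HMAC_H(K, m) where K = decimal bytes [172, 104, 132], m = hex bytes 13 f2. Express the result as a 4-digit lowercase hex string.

Key decimal bytes [172, 104, 132] = ac 68 84 is 3 bytes ≤ B = 5; zero-pad to 5 bytes: K' = ac 68 84 00 00.
K' ⊕ ipad = 9a 5e b2 36 36.  K' ⊕ opad = f0 34 d8 5c 5c.
Inner input = (K'⊕ipad) ∥ m = 9a 5e b2 36 36 ∥ 13 f2.
Inner hash: even-index sum = 628 mod 256 = 116; odd-index sum = 167 mod 256 = 167 → 74 a7.
Outer input = (K'⊕opad) ∥ inner = f0 34 d8 5c 5c ∥ 74 a7.
Outer hash (tag): even-index sum = 715 mod 256 = 203; odd-index sum = 260 mod 256 = 4 → cb 04.

cb04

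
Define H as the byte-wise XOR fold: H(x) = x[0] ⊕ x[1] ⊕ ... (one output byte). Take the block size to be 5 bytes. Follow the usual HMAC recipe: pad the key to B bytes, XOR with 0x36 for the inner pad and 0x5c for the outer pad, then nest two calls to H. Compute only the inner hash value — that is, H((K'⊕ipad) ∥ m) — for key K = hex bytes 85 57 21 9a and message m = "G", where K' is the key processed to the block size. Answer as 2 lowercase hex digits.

18

Key hex bytes 85 57 21 9a is 4 bytes ≤ B = 5; zero-pad to 5 bytes: K' = 85 57 21 9a 00.
K' ⊕ ipad = b3 61 17 ac 36.
Inner input = b3 61 17 ac 36 ∥ 47.
Inner hash: XOR b3⊕61⊕17⊕ac⊕36⊕47 = 18.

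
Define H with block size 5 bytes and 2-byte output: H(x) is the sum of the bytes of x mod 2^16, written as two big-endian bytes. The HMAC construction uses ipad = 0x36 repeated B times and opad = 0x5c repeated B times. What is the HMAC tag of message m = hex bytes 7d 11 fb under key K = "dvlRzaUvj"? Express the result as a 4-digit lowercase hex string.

Key "dvlRzaUvj" = 64 76 6c 52 7a 61 55 76 6a is 9 bytes > B = 5, so hash it first: H(key) = 03 a8, then zero-pad to 5 bytes: K' = 03 a8 00 00 00.
K' ⊕ ipad = 35 9e 36 36 36.  K' ⊕ opad = 5f f4 5c 5c 5c.
Inner input = (K'⊕ipad) ∥ m = 35 9e 36 36 36 ∥ 7d 11 fb.
Inner hash: sum = 53+158+54+54+54+125+17+251 = 766 → 02 fe.
Outer input = (K'⊕opad) ∥ inner = 5f f4 5c 5c 5c ∥ 02 fe.
Outer hash (tag): sum = 95+244+92+92+92+2+254 = 871 → 03 67.

0367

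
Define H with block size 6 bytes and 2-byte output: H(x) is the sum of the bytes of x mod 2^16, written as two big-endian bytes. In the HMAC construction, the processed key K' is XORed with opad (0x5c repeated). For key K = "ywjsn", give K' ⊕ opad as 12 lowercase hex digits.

Key "ywjsn" = 79 77 6a 73 6e is 5 bytes ≤ B = 6; zero-pad to 6 bytes: K' = 79 77 6a 73 6e 00.
XOR each byte with 0x5c: 79⊕5c=25, 77⊕5c=2b, 6a⊕5c=36, 73⊕5c=2f, 6e⊕5c=32, 00⊕5c=5c.

252b362f325c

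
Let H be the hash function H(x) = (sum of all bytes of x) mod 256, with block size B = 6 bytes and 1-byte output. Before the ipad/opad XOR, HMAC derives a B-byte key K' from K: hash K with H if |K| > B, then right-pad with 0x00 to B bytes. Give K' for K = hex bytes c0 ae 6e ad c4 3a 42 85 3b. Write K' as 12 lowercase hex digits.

890000000000

|K| = 9 > B = 6, so first hash the key.
H(K): sum = 192+174+110+173+196+58+66+133+59 = 1161; mod 256 = 137 → 89.
Zero-pad H(K) = 89 to 6 bytes: K' = 89 00 00 00 00 00.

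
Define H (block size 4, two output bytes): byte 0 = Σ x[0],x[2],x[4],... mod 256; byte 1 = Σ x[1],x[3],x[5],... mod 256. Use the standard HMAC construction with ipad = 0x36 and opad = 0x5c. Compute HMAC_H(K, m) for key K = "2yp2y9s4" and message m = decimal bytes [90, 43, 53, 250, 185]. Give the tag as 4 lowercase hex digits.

Key "2yp2y9s4" = 32 79 70 32 79 39 73 34 is 8 bytes > B = 4, so hash it first: H(key) = 8e 18, then zero-pad to 4 bytes: K' = 8e 18 00 00.
K' ⊕ ipad = b8 2e 36 36.  K' ⊕ opad = d2 44 5c 5c.
Inner input = (K'⊕ipad) ∥ m = b8 2e 36 36 ∥ 5a 2b 35 fa b9.
Inner hash: even-index sum = 566 mod 256 = 54; odd-index sum = 393 mod 256 = 137 → 36 89.
Outer input = (K'⊕opad) ∥ inner = d2 44 5c 5c ∥ 36 89.
Outer hash (tag): even-index sum = 356 mod 256 = 100; odd-index sum = 297 mod 256 = 41 → 64 29.

6429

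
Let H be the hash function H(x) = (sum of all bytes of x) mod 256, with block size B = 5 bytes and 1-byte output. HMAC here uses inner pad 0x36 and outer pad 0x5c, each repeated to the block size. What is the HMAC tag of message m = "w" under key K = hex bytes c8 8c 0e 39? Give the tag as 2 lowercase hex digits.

23

Key hex bytes c8 8c 0e 39 is 4 bytes ≤ B = 5; zero-pad to 5 bytes: K' = c8 8c 0e 39 00.
K' ⊕ ipad = fe ba 38 0f 36.  K' ⊕ opad = 94 d0 52 65 5c.
Inner input = (K'⊕ipad) ∥ m = fe ba 38 0f 36 ∥ 77.
Inner hash: sum = 254+186+56+15+54+119 = 684; mod 256 = 172 → ac.
Outer input = (K'⊕opad) ∥ inner = 94 d0 52 65 5c ∥ ac.
Outer hash (tag): sum = 148+208+82+101+92+172 = 803; mod 256 = 35 → 23.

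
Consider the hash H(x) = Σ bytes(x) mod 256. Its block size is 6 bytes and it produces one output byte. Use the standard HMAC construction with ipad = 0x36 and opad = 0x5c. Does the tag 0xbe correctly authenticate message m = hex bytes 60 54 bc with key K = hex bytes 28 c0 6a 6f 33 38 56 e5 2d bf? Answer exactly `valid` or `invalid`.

Key hex bytes 28 c0 6a 6f 33 38 56 e5 2d bf is 10 bytes > B = 6, so hash it first: H(key) = 53, then zero-pad to 6 bytes: K' = 53 00 00 00 00 00.
K' ⊕ ipad = 65 36 36 36 36 36; K' ⊕ opad = 0f 5c 5c 5c 5c 5c.
Inner hash: sum = 101+54+54+54+54+54+96+84+188 = 739; mod 256 = 227 → e3.
Outer hash (recomputed tag): sum = 15+92+92+92+92+92+227 = 702; mod 256 = 190 → be.
Recomputed tag = be; claimed = be → match.

valid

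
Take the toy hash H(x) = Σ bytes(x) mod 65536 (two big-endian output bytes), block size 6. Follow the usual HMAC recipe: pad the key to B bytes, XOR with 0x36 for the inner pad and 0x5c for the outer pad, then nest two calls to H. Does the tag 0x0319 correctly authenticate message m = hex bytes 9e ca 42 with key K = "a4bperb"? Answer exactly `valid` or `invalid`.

valid

Key "a4bperb" = 61 34 62 70 65 72 62 is 7 bytes > B = 6, so hash it first: H(key) = 02 a0, then zero-pad to 6 bytes: K' = 02 a0 00 00 00 00.
K' ⊕ ipad = 34 96 36 36 36 36; K' ⊕ opad = 5e fc 5c 5c 5c 5c.
Inner hash: sum = 52+150+54+54+54+54+158+202+66 = 844 → 03 4c.
Outer hash (recomputed tag): sum = 94+252+92+92+92+92+3+76 = 793 → 03 19.
Recomputed tag = 0319; claimed = 0319 → match.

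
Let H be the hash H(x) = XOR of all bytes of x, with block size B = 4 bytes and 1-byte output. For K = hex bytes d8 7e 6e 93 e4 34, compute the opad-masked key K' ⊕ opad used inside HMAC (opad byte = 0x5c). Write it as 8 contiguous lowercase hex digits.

Key hex bytes d8 7e 6e 93 e4 34 is 6 bytes > B = 4, so hash it first: H(key) = 8b, then zero-pad to 4 bytes: K' = 8b 00 00 00.
XOR each byte with 0x5c: 8b⊕5c=d7, 00⊕5c=5c, 00⊕5c=5c, 00⊕5c=5c.

d75c5c5c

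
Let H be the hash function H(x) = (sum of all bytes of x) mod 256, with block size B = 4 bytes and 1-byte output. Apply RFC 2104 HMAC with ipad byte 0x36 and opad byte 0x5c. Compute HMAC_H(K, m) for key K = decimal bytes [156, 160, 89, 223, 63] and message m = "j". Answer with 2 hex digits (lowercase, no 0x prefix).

Key decimal bytes [156, 160, 89, 223, 63] = 9c a0 59 df 3f is 5 bytes > B = 4, so hash it first: H(key) = b3, then zero-pad to 4 bytes: K' = b3 00 00 00.
K' ⊕ ipad = 85 36 36 36.  K' ⊕ opad = ef 5c 5c 5c.
Inner input = (K'⊕ipad) ∥ m = 85 36 36 36 ∥ 6a.
Inner hash: sum = 133+54+54+54+106 = 401; mod 256 = 145 → 91.
Outer input = (K'⊕opad) ∥ inner = ef 5c 5c 5c ∥ 91.
Outer hash (tag): sum = 239+92+92+92+145 = 660; mod 256 = 148 → 94.

94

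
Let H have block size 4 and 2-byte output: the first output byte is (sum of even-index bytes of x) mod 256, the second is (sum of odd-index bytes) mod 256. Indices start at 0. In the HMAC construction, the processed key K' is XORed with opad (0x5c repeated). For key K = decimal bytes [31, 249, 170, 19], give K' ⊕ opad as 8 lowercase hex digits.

43a5f64f

Key decimal bytes [31, 249, 170, 19] = 1f f9 aa 13 is exactly B = 4 bytes: K' = 1f f9 aa 13.
XOR each byte with 0x5c: 1f⊕5c=43, f9⊕5c=a5, aa⊕5c=f6, 13⊕5c=4f.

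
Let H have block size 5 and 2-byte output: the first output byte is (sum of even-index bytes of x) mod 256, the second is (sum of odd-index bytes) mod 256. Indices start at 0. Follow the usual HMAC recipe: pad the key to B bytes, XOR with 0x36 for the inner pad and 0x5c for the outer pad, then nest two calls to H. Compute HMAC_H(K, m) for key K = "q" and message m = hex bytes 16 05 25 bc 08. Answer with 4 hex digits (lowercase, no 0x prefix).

Key "q" = 71 is 1 byte ≤ B = 5; zero-pad to 5 bytes: K' = 71 00 00 00 00.
K' ⊕ ipad = 47 36 36 36 36.  K' ⊕ opad = 2d 5c 5c 5c 5c.
Inner input = (K'⊕ipad) ∥ m = 47 36 36 36 36 ∥ 16 05 25 bc 08.
Inner hash: even-index sum = 372 mod 256 = 116; odd-index sum = 175 mod 256 = 175 → 74 af.
Outer input = (K'⊕opad) ∥ inner = 2d 5c 5c 5c 5c ∥ 74 af.
Outer hash (tag): even-index sum = 404 mod 256 = 148; odd-index sum = 300 mod 256 = 44 → 94 2c.

942c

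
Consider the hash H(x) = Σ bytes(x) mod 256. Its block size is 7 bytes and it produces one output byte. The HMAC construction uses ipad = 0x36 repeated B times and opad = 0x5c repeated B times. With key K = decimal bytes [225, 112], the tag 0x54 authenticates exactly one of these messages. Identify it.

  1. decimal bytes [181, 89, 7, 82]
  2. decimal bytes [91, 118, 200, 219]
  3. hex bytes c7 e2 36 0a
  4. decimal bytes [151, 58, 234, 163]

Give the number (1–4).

2

Key decimal bytes [225, 112] = e1 70 is 2 bytes ≤ B = 7; zero-pad to 7 bytes: K' = e1 70 00 00 00 00 00.
K' ⊕ ipad = d7 46 36 36 36 36 36; K' ⊕ opad = bd 2c 5c 5c 5c 5c 5c.
m1: inner = H(d7 46 36 36 36 36 36 b5 59 07 52) = 92; tag = H(bd 2c 5c 5c 5c 5c 5c 92) = 47
m2: inner = H(d7 46 36 36 36 36 36 5b 76 c8 db) = 9f; tag = H(bd 2c 5c 5c 5c 5c 5c 9f) = 54 ← matches
m3: inner = H(d7 46 36 36 36 36 36 c7 e2 36 0a) = 14; tag = H(bd 2c 5c 5c 5c 5c 5c 14) = c9
m4: inner = H(d7 46 36 36 36 36 36 97 3a ea a3) = 89; tag = H(bd 2c 5c 5c 5c 5c 5c 89) = 3e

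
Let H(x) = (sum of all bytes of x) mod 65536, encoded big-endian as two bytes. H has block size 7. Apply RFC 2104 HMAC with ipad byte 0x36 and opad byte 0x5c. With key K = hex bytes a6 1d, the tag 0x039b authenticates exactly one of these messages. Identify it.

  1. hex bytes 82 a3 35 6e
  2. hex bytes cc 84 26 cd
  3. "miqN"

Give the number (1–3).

1

Key hex bytes a6 1d is 2 bytes ≤ B = 7; zero-pad to 7 bytes: K' = a6 1d 00 00 00 00 00.
K' ⊕ ipad = 90 2b 36 36 36 36 36; K' ⊕ opad = fa 41 5c 5c 5c 5c 5c.
m1: inner = H(90 2b 36 36 36 36 36 82 a3 35 6e) = 03 91; tag = H(fa 41 5c 5c 5c 5c 5c 03 91) = 039b ← matches
m2: inner = H(90 2b 36 36 36 36 36 cc 84 26 cd) = 04 0c; tag = H(fa 41 5c 5c 5c 5c 5c 04 0c) = 0317
m3: inner = H(90 2b 36 36 36 36 36 6d 69 71 4e) = 03 5e; tag = H(fa 41 5c 5c 5c 5c 5c 03 5e) = 0368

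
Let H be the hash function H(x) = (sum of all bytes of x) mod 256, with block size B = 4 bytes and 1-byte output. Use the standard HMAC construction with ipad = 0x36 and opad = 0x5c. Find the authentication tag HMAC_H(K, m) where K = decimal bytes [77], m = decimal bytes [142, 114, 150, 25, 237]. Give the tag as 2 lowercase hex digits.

de

Key decimal bytes [77] = 4d is 1 byte ≤ B = 4; zero-pad to 4 bytes: K' = 4d 00 00 00.
K' ⊕ ipad = 7b 36 36 36.  K' ⊕ opad = 11 5c 5c 5c.
Inner input = (K'⊕ipad) ∥ m = 7b 36 36 36 ∥ 8e 72 96 19 ed.
Inner hash: sum = 123+54+54+54+142+114+150+25+237 = 953; mod 256 = 185 → b9.
Outer input = (K'⊕opad) ∥ inner = 11 5c 5c 5c ∥ b9.
Outer hash (tag): sum = 17+92+92+92+185 = 478; mod 256 = 222 → de.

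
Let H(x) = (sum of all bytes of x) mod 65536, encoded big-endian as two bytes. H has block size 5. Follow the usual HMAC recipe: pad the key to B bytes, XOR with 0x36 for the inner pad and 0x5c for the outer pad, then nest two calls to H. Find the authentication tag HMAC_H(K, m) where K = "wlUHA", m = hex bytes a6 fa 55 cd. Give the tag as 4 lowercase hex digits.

Key "wlUHA" = 77 6c 55 48 41 is exactly B = 5 bytes: K' = 77 6c 55 48 41.
K' ⊕ ipad = 41 5a 63 7e 77.  K' ⊕ opad = 2b 30 09 14 1d.
Inner input = (K'⊕ipad) ∥ m = 41 5a 63 7e 77 ∥ a6 fa 55 cd.
Inner hash: sum = 65+90+99+126+119+166+250+85+205 = 1205 → 04 b5.
Outer input = (K'⊕opad) ∥ inner = 2b 30 09 14 1d ∥ 04 b5.
Outer hash (tag): sum = 43+48+9+20+29+4+181 = 334 → 01 4e.

014e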